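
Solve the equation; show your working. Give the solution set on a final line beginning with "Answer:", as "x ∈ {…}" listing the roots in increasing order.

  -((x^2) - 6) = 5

Step 1. [-((x^2) - 6) = 5] LHS negated; negate both sides, so neg: (x^2) - 6 = -5.
Step 2. [(x^2) - 6 = -5] the outer -6 inverts by adding 6 ⇒ sub: x^2 = 1.
Step 3. [x^2 = 1] √ both sides: 1 ≥ 0 gives two branches, so sqrt: x = 1 or -1.

Answer: x ∈ {-1, 1}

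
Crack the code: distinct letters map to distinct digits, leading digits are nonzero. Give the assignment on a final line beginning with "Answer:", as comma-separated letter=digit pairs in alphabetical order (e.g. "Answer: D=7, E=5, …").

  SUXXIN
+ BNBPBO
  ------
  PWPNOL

Step 1. [col 1: N + O ≡ L (mod 10)] column 1 (N + O ≡ L (mod 10), carry-in 0) doesn't pin N yet; pick N=8 and continue. So N=8.
Step 2. [col 1: N + O ≡ L (mod 10)] no forcing yet in column 1 (carry-in 0); O=5 is free and consistent — try it. So O=5.
Step 3. [col 1: N + O ≡ L (mod 10)] from column 1 (N=8, O=5, carry-in 0, digits 5,8 already taken and all letters distinct): L must equal 3 ⇒ L=3.
Step 4. [col 2: I + B ≡ O (mod 10)] no forcing yet in column 2 (carry-in 1); I=0 is free and consistent — try it, so I=0.
Step 5. [col 2: I + B ≡ O (mod 10)] in column 2 we have I+B≡O with carry-in 1; given I=0, O=5 and digits 0,3,5,8 already taken and all letters distinct, that pins B to 4, so B=4.
Step 6. [col 3: X + P ≡ N (mod 10)] column 3 (X + P ≡ N (mod 10), carry-in 0) doesn't pin P yet; pick P=6 and continue, so P=6.
Step 7. [col 3: X + P ≡ N (mod 10)] from column 3 (P=6, N=8, carry-in 0, digits 0,3,4,5,6,8 already taken and all letters distinct): X must equal 2, so X=2.
Step 8. [col 5: U + N ≡ W (mod 10)] column 5 (U + N ≡ W (mod 10), carry-in 0) doesn't pin W yet; pick W=7 and continue, so W=7.
Step 9. [col 5: U + N ≡ W (mod 10)] column 5 reads U+N+carry(0)=W with N=8, W=7; with digits 0,2,3,4,5,6,7,8 already taken and all letters distinct, the only value for U is 9 ⇒ U=9.
Step 10. [col 6: S + B ≡ P (mod 10)] column 6 reads S+B+carry(1)=P with B=4, P=6; with digits 0,2,3,4,5,6,7,8,9 already taken and all letters distinct, the only value for S is 1 ⇒ S=1.

Answer: B=4, I=0, L=3, N=8, O=5, P=6, S=1, U=9, W=7, X=2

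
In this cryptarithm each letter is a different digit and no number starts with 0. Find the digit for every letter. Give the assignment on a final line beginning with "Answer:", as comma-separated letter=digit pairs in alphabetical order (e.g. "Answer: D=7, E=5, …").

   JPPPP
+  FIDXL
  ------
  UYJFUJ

Step 1. [col 1: P + L ≡ J (mod 10)] several values work for L in column 1 (P + L ≡ J (mod 10), carry-in 0); try L=5, so L=5.
Step 2. [col 1: P + L ≡ J (mod 10)] no forcing yet in column 1 (carry-in 0); J=3 is free and consistent — try it. So J=3.
Step 3. [col 1: P + L ≡ J (mod 10)] column 1 reads P+L+carry(0)=J with L=5, J=3; with digits 3,5 already taken and all letters distinct, the only value for P is 8, so P=8.
Step 4. [col 2: P + X ≡ U (mod 10)] no forcing yet in column 2 (carry-in 1); U=1 is free and consistent — try it. So U=1.
Step 5. [col 2: P + X ≡ U (mod 10)] from column 2 (P=8, U=1, carry-in 1, digits 1,3,5,8 already taken and all letters distinct): X must equal 2 ⇒ X=2.
Step 6. [col 3: P + D ≡ F (mod 10)] several values work for F in column 3 (P + D ≡ F (mod 10), carry-in 1); try F=6 ⇒ F=6.
Step 7. [col 3: P + D ≡ F (mod 10)] column 3 reads P+D+carry(1)=F with P=8, F=6; with digits 1,2,3,5,6,8 already taken and all letters distinct, the only value for D is 7, so D=7.
Step 8. [col 4: P + I ≡ J (mod 10)] column 4: given P=8, J=3, carry-in 1, and digits 1,2,3,5,6,7,8 already taken and all letters distinct, P+I≡J (mod 10) forces I=4 ⇒ I=4.
Step 9. [col 5: J + F ≡ Y (mod 10)] column 5: given J=3, F=6, carry-in 1, and digits 1,2,3,4,5,6,7,8 already taken and all letters distinct, J+F≡Y (mod 10) forces Y=0, so Y=0.

Answer: D=7, F=6, I=4, J=3, L=5, P=8, U=1, X=2, Y=0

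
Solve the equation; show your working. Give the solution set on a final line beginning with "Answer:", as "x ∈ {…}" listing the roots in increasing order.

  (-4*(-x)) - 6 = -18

Step 1. [(-4*(-x)) - 6 = -18] peel the -6: add 6 from each side ⇒ sub: -4*(-x) = -12.
Step 2. [-4*(-x) = -12] LHS = -4·(…); ÷-4 both sides, so div: -x = 3.
Step 3. [-x = 3] flip signs both sides ⇒ neg: x = -3.

Answer: x ∈ {-3}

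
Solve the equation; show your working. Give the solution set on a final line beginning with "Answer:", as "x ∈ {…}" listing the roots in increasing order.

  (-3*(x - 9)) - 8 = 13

Step 1. [(-3*(x - 9)) - 8 = 13] peel the -8: add 8 from each side. So sub: -3*(x - 9) = 21.
Step 2. [-3*(x - 9) = 21] leading coefficient -3: divide by -3, so div: x - 9 = -7.
Step 3. [x - 9 = -7] the outer -9 inverts by adding 9, so sub: x = 2.

Answer: x ∈ {2}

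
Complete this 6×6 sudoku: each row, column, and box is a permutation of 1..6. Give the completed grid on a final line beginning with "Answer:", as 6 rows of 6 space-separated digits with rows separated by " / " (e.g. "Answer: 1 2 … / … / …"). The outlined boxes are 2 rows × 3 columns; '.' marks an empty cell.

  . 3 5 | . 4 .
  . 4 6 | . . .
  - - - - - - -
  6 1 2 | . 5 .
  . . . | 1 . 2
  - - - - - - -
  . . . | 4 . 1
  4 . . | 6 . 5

Step 1. [r5c3∈{3}] nothing but 3 survives at r5c3. So r5c3=3.
Step 2. [r5c5∈{2}] nothing but 2 survives at r5c5 ⇒ r5c5=2.
Step 3. [r2c6∈{3}] r2c6 is down to just 3. So r2c6=3.
Step 4. [r1c1∈{1,2}] 1 has one home in row 1: r1c1, so r1c1=1.
Step 5. [r4c1∈{3,5}] 3 has one home in col 1: r4c1 ⇒ r4c1=3.
Step 6. [r2c4∈{2,5}] across row 2, 5 lands solely at r2c4 ⇒ r2c4=5.
Step 7. [r5c2∈{5,6}] r5c2 is the only open cell in row 5 admitting 6. So r5c2=6.
Step 8. [r5c1∈{5}] r5c1's peers cover all but 5 ⇒ r5c1=5.
Step 9. [r1c6∈{6}] only 6 remains possible at r1c6 ⇒ r1c6=6.
Step 10. [r6c2∈{2}] r6c2's peers cover all but 2, so r6c2=2.
Step 11. [r3c4∈{3}] r3c4's peers cover all but 3, so r3c4=3.
Step 12. [r4c3∈{4}] r4c3 is down to just 4, so r4c3=4.
Step 13. [r2c5∈{1}] r2c5's peers cover all but 1 ⇒ r2c5=1.
Step 14. [r6c3∈{1}] r6c3 has the single candidate 1, so r6c3=1.
Step 15. [r4c5∈{6}] nothing but 6 survives at r4c5. So r4c5=6.
Step 16. [r1c4∈{2}] only 2 remains possible at r1c4 ⇒ r1c4=2.
Step 17. [r2c1∈{2}] r2c1 is down to just 2, so r2c1=2.
Step 18. [r4c2∈{5}] nothing but 5 survives at r4c2, so r4c2=5.
Step 19. [r3c6∈{4}] only 4 remains possible at r3c6. So r3c6=4.
Step 20. [r6c5∈{3}] r6c5 is down to just 3 ⇒ r6c5=3.

Answer: 1 3 5 2 4 6 / 2 4 6 5 1 3 / 6 1 2 3 5 4 / 3 5 4 1 6 2 / 5 6 3 4 2 1 / 4 2 1 6 3 5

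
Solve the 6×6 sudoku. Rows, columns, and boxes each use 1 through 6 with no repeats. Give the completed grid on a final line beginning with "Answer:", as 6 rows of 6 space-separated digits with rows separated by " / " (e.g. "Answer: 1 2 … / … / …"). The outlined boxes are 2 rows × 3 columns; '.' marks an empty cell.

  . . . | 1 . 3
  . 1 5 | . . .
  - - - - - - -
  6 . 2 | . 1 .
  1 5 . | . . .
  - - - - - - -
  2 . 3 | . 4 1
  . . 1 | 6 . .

Step 1. [r4c3∈{4}] r4c3's peers cover all but 4. So r4c3=4.
Step 2. [r1c1∈{4}] only 4 remains possible at r1c1 ⇒ r1c1=4.
Step 3. [r6c5∈{2,3,5}] across row 6, 3 lands solely at r6c5, so r6c5=3.
Step 4. [r6c6∈{2,5}] row 6 places 2 nowhere but r6c6, so r6c6=2.
Step 5. [r1c5∈{2,5,6}] in row 1, 5 fits only at r1c5. So r1c5=5.
Step 6. [r4c4∈{2,3}] 3 has one home in row 4: r4c4 ⇒ r4c4=3.
Step 7. [r2c4∈{2,4}] 2 has one home in col 4: r2c4 ⇒ r2c4=2.
Step 8. [r4c6∈{6}] nothing but 6 survives at r4c6 ⇒ r4c6=6.
Step 9. [r3c6∈{4,5}] 5 has one home in col 6: r3c6 ⇒ r3c6=5.
Step 10. [r5c2∈{6}] only 6 remains possible at r5c2. So r5c2=6.
Step 11. [r5c4∈{5}] only 5 remains possible at r5c4, so r5c4=5.
Step 12. [r4c5∈{2}] only 2 remains possible at r4c5 ⇒ r4c5=2.
Step 13. [r6c2∈{4}] r6c2's peers cover all but 4, so r6c2=4.
Step 14. [r3c4∈{4}] r3c4 is down to just 4, so r3c4=4.
Step 15. [r6c1∈{5}] r6c1 has the single candidate 5 ⇒ r6c1=5.
Step 16. [r2c1∈{3}] nothing but 3 survives at r2c1. So r2c1=3.
Step 17. [r2c6∈{4}] only 4 remains possible at r2c6, so r2c6=4.
Step 18. [r3c2∈{3}] only 3 remains possible at r3c2. So r3c2=3.
Step 19. [r1c3∈{6}] only 6 remains possible at r1c3 ⇒ r1c3=6.
Step 20. [r1c2∈{2}] only 2 remains possible at r1c2 ⇒ r1c2=2.
Step 21. [r2c5∈{6}] r2c5 has the single candidate 6. So r2c5=6.

Answer: 4 2 6 1 5 3 / 3 1 5 2 6 4 / 6 3 2 4 1 5 / 1 5 4 3 2 6 / 2 6 3 5 4 1 / 5 4 1 6 3 2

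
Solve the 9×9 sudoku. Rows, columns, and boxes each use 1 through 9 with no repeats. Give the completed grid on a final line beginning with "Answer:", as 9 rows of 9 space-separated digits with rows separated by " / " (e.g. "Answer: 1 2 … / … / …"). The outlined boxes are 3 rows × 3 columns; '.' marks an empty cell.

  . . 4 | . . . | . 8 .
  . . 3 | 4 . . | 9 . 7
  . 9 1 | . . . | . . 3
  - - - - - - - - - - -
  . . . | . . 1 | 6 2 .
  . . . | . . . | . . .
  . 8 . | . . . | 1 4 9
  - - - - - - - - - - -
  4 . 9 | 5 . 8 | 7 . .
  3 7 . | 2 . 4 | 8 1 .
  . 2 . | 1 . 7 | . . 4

Step 1. [r5c8∈{3,5,7}] across col 8, 7 lands solely at r5c8. So r5c8=7.
Step 2. [r5c7∈{3,5}] in box 6, 3 fits only at r5c7. So r5c7=3.
Step 3. [r9c7∈{5}] r9c7 has the single candidate 5. So r9c7=5.
Step 4. [r8c9∈{6}] only 6 remains possible at r8c9, so r8c9=6.
Step 5. [r2c5∈{1,2,5,6,8}] r2c5 is the only open cell in row 2 admitting 1. So r2c5=1.
Step 6. [r2c1∈{2,5,6,8}] in row 2, 8 fits only at r2c1, so r2c1=8.
Step 7. [r2c6∈{2,5,6}] in row 2, 2 fits only at r2c6. So r2c6=2.
Step 8. [r9c1∈{6}] r9c1's peers cover all but 6, so r9c1=6.
Step 9. [r7c5∈{3,6}] across row 7, 6 lands solely at r7c5 ⇒ r7c5=6.
Step 10. [r9c5∈{3,9}] r9c5 is the only open cell in box 8 admitting 3 ⇒ r9c5=3.
Step 11. [r5c1∈{1,2,5,9}] in col 1, 1 fits only at r5c1, so r5c1=1.
Step 12. [r4c1∈{5,7,9}] r4c1 is the only open cell in col 1 admitting 9 ⇒ r4c1=9.
Step 13. [r8c3∈{5}] nothing but 5 survives at r8c3, so r8c3=5.
Step 14. [r4c3∈{7}] nothing but 7 survives at r4c3. So r4c3=7.
Step 15. [r1c7∈{2}] only 2 remains possible at r1c7 ⇒ r1c7=2.
Step 16. [r4c2∈{3,4,5}] 3 has one home in col 2: r4c2. So r4c2=3.
Step 17. [r4c4∈{8}] r4c4 has the single candidate 8. So r4c4=8.
Step 18. [r3c1∈{2,5,7}] row 3 places 2 nowhere but r3c1, so r3c1=2.
Step 19. [r6c1∈{5}] nothing but 5 survives at r6c1, so r6c1=5.
Step 20. [r4c9∈{5}] r4c9's peers cover all but 5. So r4c9=5.
Step 21. [r8c5∈{9}] nothing but 9 survives at r8c5, so r8c5=9.
Step 22. [r5c2∈{4,6}] col 2 places 4 nowhere but r5c2 ⇒ r5c2=4.
Step 23. [r3c5∈{5,7,8}] across row 3, 8 lands solely at r3c5, so r3c5=8.
Step 24. [r3c4∈{6,7}] across row 3, 7 lands solely at r3c4. So r3c4=7.
Step 25. [r1c5∈{5}] r1c5 has the single candidate 5 ⇒ r1c5=5.
Step 26. [r3c6∈{6}] r3c6's peers cover all but 6, so r3c6=6.
Step 27. [r2c8∈{5,6}] col 8 places 6 nowhere but r2c8, so r2c8=6.
Step 28. [r5c5∈{2}] r5c5 is down to just 2, so r5c5=2.
Step 29. [r5c3∈{6}] r5c3 is down to just 6. So r5c3=6.
Step 30. [r6c6∈{3}] nothing but 3 survives at r6c6, so r6c6=3.
Step 31. [r1c6∈{9}] r1c6 is down to just 9, so r1c6=9.
Step 32. [r1c9∈{1}] nothing but 1 survives at r1c9, so r1c9=1.
Step 33. [r9c3∈{8}] only 8 remains possible at r9c3 ⇒ r9c3=8.
Step 34. [r1c4∈{3}] r1c4 has the single candidate 3, so r1c4=3.
Step 35. [r2c2∈{5}] only 5 remains possible at r2c2. So r2c2=5.
Step 36. [r7c2∈{1}] r7c2's peers cover all but 1 ⇒ r7c2=1.
Step 37. [r6c3∈{2}] only 2 remains possible at r6c3. So r6c3=2.
Step 38. [r4c5∈{4}] r4c5's peers cover all but 4 ⇒ r4c5=4.
Step 39. [r3c8∈{5}] r3c8 is down to just 5 ⇒ r3c8=5.
Step 40. [r5c6∈{5}] r5c6 has the single candidate 5 ⇒ r5c6=5.
Step 41. [r1c1∈{7}] r1c1's peers cover all but 7 ⇒ r1c1=7.
Step 42. [r5c9∈{8}] nothing but 8 survives at r5c9, so r5c9=8.
Step 43. [r6c5∈{7}] r6c5's peers cover all but 7 ⇒ r6c5=7.
Step 44. [r7c9∈{2}] r7c9's peers cover all but 2. So r7c9=2.
Step 45. [r6c4∈{6}] r6c4 has the single candidate 6 ⇒ r6c4=6.
Step 46. [r5c4∈{9}] nothing but 9 survives at r5c4. So r5c4=9.
Step 47. [r1c2∈{6}] r1c2's peers cover all but 6. So r1c2=6.
Step 48. [r7c8∈{3}] r7c8's peers cover all but 3. So r7c8=3.
Step 49. [r9c8∈{9}] only 9 remains possible at r9c8, so r9c8=9.
Step 50. [r3c7∈{4}] only 4 remains possible at r3c7 ⇒ r3c7=4.

Answer: 7 6 4 3 5 9 2 8 1 / 8 5 3 4 1 2 9 6 7 / 2 9 1 7 8 6 4 5 3 / 9 3 7 8 4 1 6 2 5 / 1 4 6 9 2 5 3 7 8 / 5 8 2 6 7 3 1 4 9 / 4 1 9 5 6 8 7 3 2 / 3 7 5 2 9 4 8 1 6 / 6 2 8 1 3 7 5 9 4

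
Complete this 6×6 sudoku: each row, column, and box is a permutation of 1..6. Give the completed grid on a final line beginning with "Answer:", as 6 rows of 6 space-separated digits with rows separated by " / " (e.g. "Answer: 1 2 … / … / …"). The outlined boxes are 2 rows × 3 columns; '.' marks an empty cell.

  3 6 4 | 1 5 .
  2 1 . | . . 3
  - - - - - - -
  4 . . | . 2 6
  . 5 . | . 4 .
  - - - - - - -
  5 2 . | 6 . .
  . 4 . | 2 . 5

Step 1. [r3c3∈{1,3}] r3c3 is the only open cell in row 3 admitting 1. So r3c3=1.
Step 2. [r5c3∈{3}] r5c3 has the single candidate 3, so r5c3=3.
Step 3. [r4c1∈{6}] r4c1's peers cover all but 6. So r4c1=6.
Step 4. [r5c5∈{1}] r5c5's peers cover all but 1, so r5c5=1.
Step 5. [r3c2∈{3}] nothing but 3 survives at r3c2. So r3c2=3.
Step 6. [r2c4∈{4}] r2c4's peers cover all but 4, so r2c4=4.
Step 7. [r6c5∈{3}] r6c5 has the single candidate 3, so r6c5=3.
Step 8. [r5c6∈{4}] r5c6's peers cover all but 4, so r5c6=4.
Step 9. [r4c4∈{3}] r4c4 has the single candidate 3 ⇒ r4c4=3.
Step 10. [r6c3∈{6}] r6c3 has the single candidate 6 ⇒ r6c3=6.
Step 11. [r3c4∈{5}] r3c4 is down to just 5 ⇒ r3c4=5.
Step 12. [r4c6∈{1}] r4c6's peers cover all but 1 ⇒ r4c6=1.
Step 13. [r1c6∈{2}] only 2 remains possible at r1c6, so r1c6=2.
Step 14. [r2c5∈{6}] r2c5 is down to just 6. So r2c5=6.
Step 15. [r6c1∈{1}] r6c1 has the single candidate 1. So r6c1=1.
Step 16. [r2c3∈{5}] only 5 remains possible at r2c3, so r2c3=5.
Step 17. [r4c3∈{2}] r4c3 has the single candidate 2. So r4c3=2.

Answer: 3 6 4 1 5 2 / 2 1 5 4 6 3 / 4 3 1 5 2 6 / 6 5 2 3 4 1 / 5 2 3 6 1 4 / 1 4 6 2 3 5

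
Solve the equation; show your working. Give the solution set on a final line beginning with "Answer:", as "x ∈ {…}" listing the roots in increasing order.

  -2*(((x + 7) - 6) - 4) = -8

Step 1. [-2*(((x + 7) - 6) - 4) = -8] leading coefficient -2: divide by -2, so div: ((x + 7) - 6) - 4 = 4.
Step 2. [((x + 7) - 6) - 4 = 4] peel the -4: add 4 from each side. So sub: (x + 7) - 6 = 8.
Step 3. [(x + 7) - 6 = 8] the outer -6 inverts by adding 6, so sub: x + 7 = 14.
Step 4. [x + 7 = 14] +7 is outermost — subtract 7 both sides ⇒ sub: x = 7.

Answer: x ∈ {7}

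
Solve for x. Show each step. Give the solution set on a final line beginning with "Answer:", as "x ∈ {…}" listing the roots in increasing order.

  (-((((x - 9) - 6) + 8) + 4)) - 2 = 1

Step 1. [(-((((x - 9) - 6) + 8) + 4)) - 2 = 1] peel the -2: add 2 from each side ⇒ sub: -((((x - 9) - 6) + 8) + 4) = 3.
Step 2. [-((((x - 9) - 6) + 8) + 4) = 3] flip signs both sides ⇒ neg: (((x - 9) - 6) + 8) + 4 = -3.
Step 3. [(((x - 9) - 6) + 8) + 4 = -3] the outer +4 inverts by subtracting 4 ⇒ sub: ((x - 9) - 6) + 8 = -7.
Step 4. [((x - 9) - 6) + 8 = -7] subtract 8: x sits inside (… + 8), so sub: (x - 9) - 6 = -15.
Step 5. [(x - 9) - 6 = -15] 6 comes off first (add 6). So sub: x - 9 = -9.
Step 6. [x - 9 = -9] the outer -9 inverts by adding 9. So sub: x = 0.

Answer: x ∈ {0}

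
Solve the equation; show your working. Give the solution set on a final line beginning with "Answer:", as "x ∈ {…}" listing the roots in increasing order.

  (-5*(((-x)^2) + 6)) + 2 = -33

Step 1. [(-5*(((-x)^2) + 6)) + 2 = -33] subtract 2: x sits inside (… + 2), so sub: -5*(((-x)^2) + 6) = -35.
Step 2. [-5*(((-x)^2) + 6) = -35] LHS = -5·(…); ÷-5 both sides ⇒ div: ((-x)^2) + 6 = 7.
Step 3. [((-x)^2) + 6 = 7] the outer +6 inverts by subtracting 6, so sub: (-x)^2 = 1.
Step 4. [(-x)^2 = 1] LHS squared, RHS 1 ≥ 0: apply √ (±) ⇒ sqrt: -x = 1 or -1.
Step 5. [-x = 1 or -1] flip signs both sides ⇒ neg: x = -1 or 1.

Answer: x ∈ {-1, 1}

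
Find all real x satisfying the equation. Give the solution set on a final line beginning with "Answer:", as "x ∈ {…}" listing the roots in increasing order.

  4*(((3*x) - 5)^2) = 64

Step 1. [4*(((3*x) - 5)^2) = 64] divide by the outer 4. So div: ((3*x) - 5)^2 = 16.
Step 2. [((3*x) - 5)^2 = 16] LHS squared, RHS 16 ≥ 0: apply √ (±), so sqrt: (3*x) - 5 = 4 or -4.
Step 3. [(3*x) - 5 = 4 or -4] peel the -5: add 5 from each side, so sub: 3*x = 9 or 1.
Step 4. [3*x = 9 or 1] 3·(inner) — divide through by 3. So div: x = 3 or 1/3.

Answer: x ∈ {1/3, 3}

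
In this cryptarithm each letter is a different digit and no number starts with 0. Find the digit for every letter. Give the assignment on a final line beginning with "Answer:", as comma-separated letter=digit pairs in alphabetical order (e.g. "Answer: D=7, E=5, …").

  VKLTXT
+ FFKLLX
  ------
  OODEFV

Step 1. [col 1: T + X ≡ V (mod 10)] no forcing yet in column 1 (carry-in 0); V=8 is free and consistent — try it, so V=8.
Step 2. [col 1: T + X ≡ V (mod 10)] column 1 (T + X ≡ V (mod 10), carry-in 0) doesn't pin T yet; pick T=3 and continue ⇒ T=3.
Step 3. [col 1: T + X ≡ V (mod 10)] column 1: given T=3, V=8, carry-in 0, and digits 3,8 already taken and all letters distinct, T+X≡V (mod 10) forces X=5, so X=5.
Step 4. [col 2: X + L ≡ F (mod 10)] L=6 is one option consistent with column 2 (X + L ≡ F (mod 10), carry-in 0) — take it ⇒ L=6.
Step 5. [col 2: X + L ≡ F (mod 10)] column 2: given X=5, L=6, carry-in 0, and digits 3,5,6,8 already taken and all letters distinct, X+L≡F (mod 10) forces F=1, so F=1.
Step 6. [col 3: T + L ≡ E (mod 10)] in column 3 we have T+L≡E with carry-in 1; given T=3, L=6 and digits 1,3,5,6,8 already taken and all letters distinct, that pins E to 0. So E=0.
Step 7. [col 4: L + K ≡ D (mod 10)] K=7 is one option consistent with column 4 (L + K ≡ D (mod 10), carry-in 1) — take it ⇒ K=7.
Step 8. [col 4: L + K ≡ D (mod 10)] from column 4 (L=6, K=7, carry-in 1, digits 0,1,3,5,6,7,8 already taken and all letters distinct): D must equal 4. So D=4.
Step 9. [col 5: K + F ≡ O (mod 10)] from column 5 (K=7, F=1, carry-in 1, digits 0,1,3,4,5,6,7,8 already taken and all letters distinct): O must equal 9, so O=9.

Answer: D=4, E=0, F=1, K=7, L=6, O=9, T=3, V=8, X=5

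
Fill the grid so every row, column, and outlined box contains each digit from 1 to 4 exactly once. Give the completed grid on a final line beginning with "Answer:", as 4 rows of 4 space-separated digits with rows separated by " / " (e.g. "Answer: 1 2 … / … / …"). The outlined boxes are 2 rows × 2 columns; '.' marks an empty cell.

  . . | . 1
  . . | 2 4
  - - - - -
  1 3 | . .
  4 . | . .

Step 1. [r4c4∈{2,3}] 3 has one home in col 4: r4c4 ⇒ r4c4=3.
Step 2. [r1c1∈{2,3}] across col 1, 2 lands solely at r1c1 ⇒ r1c1=2.
Step 3. [r4c3∈{1}] nothing but 1 survives at r4c3, so r4c3=1.
Step 4. [r3c3∈{4}] r3c3 has the single candidate 4 ⇒ r3c3=4.
Step 5. [r1c3∈{3}] nothing but 3 survives at r1c3. So r1c3=3.
Step 6. [r3c4∈{2}] r3c4 is down to just 2 ⇒ r3c4=2.
Step 7. [r4c2∈{2}] only 2 remains possible at r4c2 ⇒ r4c2=2.
Step 8. [r2c1∈{3}] r2c1 has the single candidate 3 ⇒ r2c1=3.
Step 9. [r2c2∈{1}] r2c2's peers cover all but 1 ⇒ r2c2=1.
Step 10. [r1c2∈{4}] r1c2 has the single candidate 4, so r1c2=4.

Answer: 2 4 3 1 / 3 1 2 4 / 1 3 4 2 / 4 2 1 3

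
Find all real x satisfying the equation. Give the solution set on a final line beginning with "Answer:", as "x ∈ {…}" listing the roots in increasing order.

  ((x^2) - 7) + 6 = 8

Step 1. [((x^2) - 7) + 6 = 8] subtract 6: x sits inside (… + 6). So sub: (x^2) - 7 = 2.
Step 2. [(x^2) - 7 = 2] peel the -7: add 7 from each side. So sub: x^2 = 9.
Step 3. [x^2 = 9] LHS squared, RHS 9 ≥ 0: apply √ (±). So sqrt: x = 3 or -3.

Answer: x ∈ {-3, 3}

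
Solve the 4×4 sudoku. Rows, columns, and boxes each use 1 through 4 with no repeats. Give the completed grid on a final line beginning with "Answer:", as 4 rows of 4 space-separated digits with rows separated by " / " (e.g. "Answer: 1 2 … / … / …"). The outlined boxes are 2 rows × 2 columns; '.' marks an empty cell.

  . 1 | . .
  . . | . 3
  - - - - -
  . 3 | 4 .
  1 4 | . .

Step 1. [r1c3∈{2}] r1c3 is down to just 2 ⇒ r1c3=2.
Step 2. [r2c1∈{2,4}] r2c1 is the only open cell in row 2 admitting 4 ⇒ r2c1=4.
Step 3. [r4c4∈{2}] only 2 remains possible at r4c4 ⇒ r4c4=2.
Step 4. [r1c1∈{3}] nothing but 3 survives at r1c1 ⇒ r1c1=3.
Step 5. [r2c2∈{2}] r2c2's peers cover all but 2. So r2c2=2.
Step 6. [r1c4∈{4}] only 4 remains possible at r1c4 ⇒ r1c4=4.
Step 7. [r3c4∈{1}] r3c4 is down to just 1 ⇒ r3c4=1.
Step 8. [r3c1∈{2}] only 2 remains possible at r3c1 ⇒ r3c1=2.
Step 9. [r4c3∈{3}] r4c3 has the single candidate 3. So r4c3=3.
Step 10. [r2c3∈{1}] r2c3 is down to just 1, so r2c3=1.

Answer: 3 1 2 4 / 4 2 1 3 / 2 3 4 1 / 1 4 3 2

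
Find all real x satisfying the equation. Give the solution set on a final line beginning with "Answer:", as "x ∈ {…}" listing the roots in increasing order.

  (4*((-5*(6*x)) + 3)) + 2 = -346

Step 1. [(4*((-5*(6*x)) + 3)) + 2 = -346] 2 comes off first (subtract 2) ⇒ sub: 4*((-5*(6*x)) + 3) = -348.
Step 2. [4*((-5*(6*x)) + 3) = -348] divide by the outer 4, so div: (-5*(6*x)) + 3 = -87.
Step 3. [(-5*(6*x)) + 3 = -87] peel the +3: subtract 3 from each side, so sub: -5*(6*x) = -90.
Step 4. [-5*(6*x) = -90] leading coefficient -5: divide by -5 ⇒ div: 6*x = 18.
Step 5. [6*x = 18] 6 out front; divide by 6, so div: x = 3.

Answer: x ∈ {3}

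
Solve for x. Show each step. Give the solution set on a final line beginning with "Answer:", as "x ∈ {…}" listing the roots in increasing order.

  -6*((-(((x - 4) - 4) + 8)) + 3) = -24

Step 1. [-6*((-(((x - 4) - 4) + 8)) + 3) = -24] LHS = -6·(…); ÷-6 both sides, so div: (-(((x - 4) - 4) + 8)) + 3 = 4.
Step 2. [(-(((x - 4) - 4) + 8)) + 3 = 4] subtract 3: x sits inside (… + 3), so sub: -(((x - 4) - 4) + 8) = 1.
Step 3. [-(((x - 4) - 4) + 8) = 1] LHS negated; negate both sides ⇒ neg: ((x - 4) - 4) + 8 = -1.
Step 4. [((x - 4) - 4) + 8 = -1] the outer +8 inverts by subtracting 8 ⇒ sub: (x - 4) - 4 = -9.
Step 5. [(x - 4) - 4 = -9] peel the -4: add 4 from each side, so sub: x - 4 = -5.
Step 6. [x - 4 = -5] the outer -4 inverts by adding 4, so sub: x = -1.

Answer: x ∈ {-1}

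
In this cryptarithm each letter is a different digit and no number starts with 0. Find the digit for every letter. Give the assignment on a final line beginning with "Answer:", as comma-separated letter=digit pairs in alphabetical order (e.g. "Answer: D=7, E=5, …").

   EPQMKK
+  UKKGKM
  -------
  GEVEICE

Step 1. [col 1: K + M ≡ E (mod 10)] no forcing yet in column 1 (carry-in 0); K=6 is free and consistent — try it, so K=6.
Step 2. [col 1: K + M ≡ E (mod 10)] column 1 (K + M ≡ E (mod 10), carry-in 0) doesn't pin M yet; pick M=8 and continue ⇒ M=8.
Step 3. [col 1: K + M ≡ E (mod 10)] column 1: given K=6, M=8, carry-in 0, and digits 6,8 already taken and all letters distinct, K+M≡E (mod 10) forces E=4. So E=4.
Step 4. [G] the sum has 7 digits but both addends have 6; that extra leading digit G is the final carry, namely 1, so G=1.
Step 5. [col 2: K + K ≡ C (mod 10)] from column 2 (K=6, carry-in 1, digits 1,4,6,8 already taken and all letters distinct): C must equal 3, so C=3.
Step 6. [col 3: M + G ≡ I (mod 10)] from column 3 (M=8, G=1, carry-in 1, digits 1,3,4,6,8 already taken and all letters distinct): I must equal 0, so I=0.
Step 7. [col 4: Q + K ≡ E (mod 10)] in column 4 we have Q+K≡E with carry-in 1; given K=6, E=4 and digits 0,1,3,4,6,8 already taken and all letters distinct, that pins Q to 7. So Q=7.
Step 8. [col 5: P + K ≡ V (mod 10)] no forcing yet in column 5 (carry-in 1); V=2 is free and consistent — try it, so V=2.
Step 9. [col 5: P + K ≡ V (mod 10)] from column 5 (K=6, V=2, carry-in 1, digits 0,1,2,3,4,6,7,8 already taken and all letters distinct): P must equal 5, so P=5.
Step 10. [col 6: E + U ≡ E (mod 10)] from column 6 (E=4, carry-in 1, digits 0,1,2,3,4,5,6,7,8 already taken and all letters distinct): U must equal 9. So U=9.

Answer: C=3, E=4, G=1, I=0, K=6, M=8, P=5, Q=7, U=9, V=2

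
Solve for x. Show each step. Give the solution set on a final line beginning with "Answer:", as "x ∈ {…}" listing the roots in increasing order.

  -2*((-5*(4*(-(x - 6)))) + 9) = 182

Step 1. [-2*((-5*(4*(-(x - 6)))) + 9) = 182] -2·(inner) — divide through by -2. So div: (-5*(4*(-(x - 6)))) + 9 = -91.
Step 2. [(-5*(4*(-(x - 6)))) + 9 = -91] subtract 9: x sits inside (… + 9) ⇒ sub: -5*(4*(-(x - 6))) = -100.
Step 3. [-5*(4*(-(x - 6))) = -100] LHS = -5·(…); ÷-5 both sides ⇒ div: 4*(-(x - 6)) = 20.
Step 4. [4*(-(x - 6)) = 20] 4·(inner) — divide through by 4. So div: -(x - 6) = 5.
Step 5. [-(x - 6) = 5] LHS negated; negate both sides ⇒ neg: x - 6 = -5.
Step 6. [x - 6 = -5] peel the -6: add 6 from each side, so sub: x = 1.

Answer: x ∈ {1}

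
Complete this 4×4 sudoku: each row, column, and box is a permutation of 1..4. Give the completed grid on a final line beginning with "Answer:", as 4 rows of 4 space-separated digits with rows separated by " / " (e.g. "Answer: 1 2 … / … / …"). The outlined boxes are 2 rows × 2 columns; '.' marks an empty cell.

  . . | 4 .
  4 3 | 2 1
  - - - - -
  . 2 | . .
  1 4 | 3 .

Step 1. [r3c4∈{4}] r3c4 has the single candidate 4, so r3c4=4.
Step 2. [r4c4∈{2}] r4c4 is down to just 2 ⇒ r4c4=2.
Step 3. [r1c2∈{1}] nothing but 1 survives at r1c2, so r1c2=1.
Step 4. [r1c1∈{2}] nothing but 2 survives at r1c1 ⇒ r1c1=2.
Step 5. [r3c1∈{3}] only 3 remains possible at r3c1 ⇒ r3c1=3.
Step 6. [r3c3∈{1}] only 1 remains possible at r3c3 ⇒ r3c3=1.
Step 7. [r1c4∈{3}] only 3 remains possible at r1c4 ⇒ r1c4=3.

Answer: 2 1 4 3 / 4 3 2 1 / 3 2 1 4 / 1 4 3 2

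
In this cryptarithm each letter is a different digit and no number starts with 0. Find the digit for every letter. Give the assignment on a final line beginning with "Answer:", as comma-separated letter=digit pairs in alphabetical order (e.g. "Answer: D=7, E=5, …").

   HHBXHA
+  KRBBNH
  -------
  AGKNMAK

Step 1. [col 1: A + H ≡ K (mod 10)] several values work for A in column 1 (A + H ≡ K (mod 10), carry-in 0); try A=1 ⇒ A=1.
Step 2. [col 1: A + H ≡ K (mod 10)] K=9 is one option consistent with column 1 (A + H ≡ K (mod 10), carry-in 0) — take it ⇒ K=9.
Step 3. [col 1: A + H ≡ K (mod 10)] column 1 reads A+H+carry(0)=K with A=1, K=9; with digits 1,9 already taken and all letters distinct, the only value for H is 8 ⇒ H=8.
Step 4. [col 2: H + N ≡ A (mod 10)] column 2: given H=8, A=1, carry-in 0, and digits 1,8,9 already taken and all letters distinct, H+N≡A (mod 10) forces N=3. So N=3.
Step 5. [col 3: X + B ≡ M (mod 10)] several values work for M in column 3 (X + B ≡ M (mod 10), carry-in 1); try M=2 ⇒ M=2.
Step 6. [col 3: X + B ≡ M (mod 10)] column 3 (X + B ≡ M (mod 10), carry-in 1) doesn't pin X yet; pick X=5 and continue, so X=5.
Step 7. [col 3: X + B ≡ M (mod 10)] in column 3 we have X+B≡M with carry-in 1; given X=5, M=2 and digits 1,2,3,5,8,9 already taken and all letters distinct, that pins B to 6. So B=6.
Step 8. [col 5: H + R ≡ K (mod 10)] from column 5 (H=8, K=9, carry-in 1, digits 1,2,3,5,6,8,9 already taken and all letters distinct): R must equal 0 ⇒ R=0.
Step 9. [col 6: H + K ≡ G (mod 10)] in column 6 we have H+K≡G with carry-in 0; given H=8, K=9 and digits 0,1,2,3,5,6,8,9 already taken and all letters distinct, that pins G to 7 ⇒ G=7.

Answer: A=1, B=6, G=7, H=8, K=9, M=2, N=3, R=0, X=5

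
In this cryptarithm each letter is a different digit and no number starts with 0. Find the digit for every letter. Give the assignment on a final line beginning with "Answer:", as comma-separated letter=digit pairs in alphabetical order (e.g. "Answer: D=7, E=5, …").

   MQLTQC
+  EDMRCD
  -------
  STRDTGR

Step 1. [col 1: C + D ≡ R (mod 10)] no forcing yet in column 1 (carry-in 0); C=3 is free and consistent — try it, so C=3.
Step 2. [col 1: C + D ≡ R (mod 10)] no forcing yet in column 1 (carry-in 0); R=0 is free and consistent — try it. So R=0.
Step 3. [col 1: C + D ≡ R (mod 10)] in column 1 we have C+D≡R with carry-in 0; given C=3, R=0 and digits 0,3 already taken and all letters distinct, that pins D to 7 ⇒ D=7.
Step 4. [col 2: Q + C ≡ G (mod 10)] no forcing yet in column 2 (carry-in 1); Q=2 is free and consistent — try it. So Q=2.
Step 5. [col 2: Q + C ≡ G (mod 10)] in column 2 we have Q+C≡G with carry-in 1; given Q=2, C=3 and digits 0,2,3,7 already taken and all letters distinct, that pins G to 6 ⇒ G=6.
Step 6. [S] S is the leading digit of a 7-digit sum of two 6-digit numbers; the final carry is exactly 1 ⇒ S=1.
Step 7. [col 3: T + R ≡ T (mod 10)] no forcing yet in column 3 (carry-in 0); T=4 is free and consistent — try it. So T=4.
Step 8. [col 4: L + M ≡ D (mod 10)] L=9 is one option consistent with column 4 (L + M ≡ D (mod 10), carry-in 0) — take it, so L=9.
Step 9. [col 4: L + M ≡ D (mod 10)] column 4 reads L+M+carry(0)=D with L=9, D=7; with digits 0,1,2,3,4,6,7,9 already taken and all letters distinct, the only value for M is 8, so M=8.
Step 10. [col 6: M + E ≡ T (mod 10)] column 6: given M=8, T=4, carry-in 1, and digits 0,1,2,3,4,6,7,8,9 already taken and all letters distinct, M+E≡T (mod 10) forces E=5, so E=5.

Answer: C=3, D=7, E=5, G=6, L=9, M=8, Q=2, R=0, S=1, T=4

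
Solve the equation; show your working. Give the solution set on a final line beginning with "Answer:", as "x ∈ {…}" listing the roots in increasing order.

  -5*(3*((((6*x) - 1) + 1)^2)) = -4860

Step 1. [-5*(3*((((6*x) - 1) + 1)^2)) = -4860] divide by the outer -5, so div: 3*((((6*x) - 1) + 1)^2) = 972.
Step 2. [3*((((6*x) - 1) + 1)^2) = 972] 3 out front; divide by 3, so div: (((6*x) - 1) + 1)^2 = 324.
Step 3. [(((6*x) - 1) + 1)^2 = 324] 324 ≥ 0, LHS is (·)² — take ±√, so sqrt: ((6*x) - 1) + 1 = 18 or -18.
Step 4. [((6*x) - 1) + 1 = 18 or -18] +1 is outermost — subtract 1 both sides ⇒ sub: (6*x) - 1 = 17 or -19.
Step 5. [(6*x) - 1 = 17 or -19] the outer -1 inverts by adding 1, so sub: 6*x = 18 or -18.
Step 6. [6*x = 18 or -18] divide by the outer 6 ⇒ div: x = 3 or -3.

Answer: x ∈ {-3, 3}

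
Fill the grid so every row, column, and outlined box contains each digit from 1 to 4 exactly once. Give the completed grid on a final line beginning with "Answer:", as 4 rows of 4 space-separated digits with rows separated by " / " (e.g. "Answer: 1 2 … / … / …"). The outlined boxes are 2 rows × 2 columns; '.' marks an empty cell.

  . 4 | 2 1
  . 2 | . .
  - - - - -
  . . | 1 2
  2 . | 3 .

Step 1. [r1c1∈{3}] only 3 remains possible at r1c1 ⇒ r1c1=3.
Step 2. [r2c4∈{3,4}] r2c4 is the only open cell in row 2 admitting 3 ⇒ r2c4=3.
Step 3. [r4c2∈{1}] r4c2 is down to just 1, so r4c2=1.
Step 4. [r4c4∈{4}] r4c4's peers cover all but 4. So r4c4=4.
Step 5. [r2c3∈{4}] r2c3 has the single candidate 4. So r2c3=4.
Step 6. [r3c2∈{3}] r3c2's peers cover all but 3 ⇒ r3c2=3.
Step 7. [r2c1∈{1}] r2c1 is down to just 1. So r2c1=1.
Step 8. [r3c1∈{4}] only 4 remains possible at r3c1, so r3c1=4.

Answer: 3 4 2 1 / 1 2 4 3 / 4 3 1 2 / 2 1 3 4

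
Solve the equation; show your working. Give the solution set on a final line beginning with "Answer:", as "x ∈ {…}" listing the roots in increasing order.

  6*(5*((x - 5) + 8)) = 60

Step 1. [6*(5*((x - 5) + 8)) = 60] LHS = 6·(…); ÷6 both sides. So div: 5*((x - 5) + 8) = 10.
Step 2. [5*((x - 5) + 8) = 10] 5·(inner) — divide through by 5, so div: (x - 5) + 8 = 2.
Step 3. [(x - 5) + 8 = 2] +8 is outermost — subtract 8 both sides ⇒ sub: x - 5 = -6.
Step 4. [x - 5 = -6] the outer -5 inverts by adding 5 ⇒ sub: x = -1.

Answer: x ∈ {-1}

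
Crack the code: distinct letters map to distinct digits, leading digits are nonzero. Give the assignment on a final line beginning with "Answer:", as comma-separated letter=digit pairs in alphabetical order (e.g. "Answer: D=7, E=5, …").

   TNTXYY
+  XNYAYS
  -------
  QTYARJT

Step 1. [col 1: Y + S ≡ T (mod 10)] S=3 is one option consistent with column 1 (Y + S ≡ T (mod 10), carry-in 0) — take it. So S=3.
Step 2. [col 1: Y + S ≡ T (mod 10)] Y=2 is one option consistent with column 1 (Y + S ≡ T (mod 10), carry-in 0) — take it. So Y=2.
Step 3. [Q] Q is the leading digit of a 7-digit sum of two 6-digit numbers; the final carry is exactly 1 ⇒ Q=1.
Step 4. [col 1: Y + S ≡ T (mod 10)] column 1: given Y=2, S=3, carry-in 0, and digits 1,2,3 already taken and all letters distinct, Y+S≡T (mod 10) forces T=5. So T=5.
Step 5. [col 2: Y + Y ≡ J (mod 10)] in column 2 we have Y+Y≡J with carry-in 0; given Y=2 and digits 1,2,3,5 already taken and all letters distinct, that pins J to 4. So J=4.
Step 6. [col 3: X + A ≡ R (mod 10)] several values work for X in column 3 (X + A ≡ R (mod 10), carry-in 0); try X=9 ⇒ X=9.
Step 7. [col 3: X + A ≡ R (mod 10)] R=7 is one option consistent with column 3 (X + A ≡ R (mod 10), carry-in 0) — take it ⇒ R=7.
Step 8. [col 3: X + A ≡ R (mod 10)] from column 3 (X=9, R=7, carry-in 0, digits 1,2,3,4,5,7,9 already taken and all letters distinct): A must equal 8 ⇒ A=8.
Step 9. [col 5: N + N ≡ Y (mod 10)] from column 5 (Y=2, carry-in 0, digits 1,2,3,4,5,7,8,9 already taken and all letters distinct): N must equal 6 ⇒ N=6.

Answer: A=8, J=4, N=6, Q=1, R=7, S=3, T=5, X=9, Y=2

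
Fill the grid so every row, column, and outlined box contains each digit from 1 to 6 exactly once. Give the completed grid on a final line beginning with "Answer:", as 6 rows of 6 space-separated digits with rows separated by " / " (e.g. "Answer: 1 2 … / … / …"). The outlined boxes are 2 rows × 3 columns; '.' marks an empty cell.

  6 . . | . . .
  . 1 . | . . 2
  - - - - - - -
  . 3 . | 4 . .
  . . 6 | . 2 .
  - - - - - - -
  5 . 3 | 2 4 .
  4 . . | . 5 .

Step 1. [r5c6∈{1,6}] row 5 places 1 nowhere but r5c6. So r5c6=1.
Step 2. [r1c6∈{3,4,5}] col 6 places 4 nowhere but r1c6. So r1c6=4.
Step 3. [r4c1∈{1}] r4c1 is down to just 1, so r4c1=1.
Step 4. [r1c4∈{1,3,5}] col 4 places 1 nowhere but r1c4. So r1c4=1.
Step 5. [r2c4∈{3,5,6}] 5 has one home in box 2: r2c4 ⇒ r2c4=5.
Step 6. [r6c4∈{3,6}] col 4 places 6 nowhere but r6c4 ⇒ r6c4=6.
Step 7. [r3c6∈{5,6}] col 6 places 6 nowhere but r3c6, so r3c6=6.
Step 8. [r3c3∈{2,5}] r3c3 is the only open cell in row 3 admitting 5 ⇒ r3c3=5.
Step 9. [r6c2∈{2}] r6c2 has the single candidate 2 ⇒ r6c2=2.
Step 10. [r4c6∈{3,5}] across row 4, 5 lands solely at r4c6. So r4c6=5.
Step 11. [r2c5∈{3,6}] in row 2, 6 fits only at r2c5 ⇒ r2c5=6.
Step 12. [r2c1∈{3}] r2c1 is down to just 3 ⇒ r2c1=3.
Step 13. [r3c1∈{2}] only 2 remains possible at r3c1, so r3c1=2.
Step 14. [r5c2∈{6}] r5c2 is down to just 6 ⇒ r5c2=6.
Step 15. [r1c2∈{5}] r1c2 has the single candidate 5 ⇒ r1c2=5.
Step 16. [r6c3∈{1}] only 1 remains possible at r6c3. So r6c3=1.
Step 17. [r2c3∈{4}] r2c3 is down to just 4. So r2c3=4.
Step 18. [r3c5∈{1}] r3c5 is down to just 1. So r3c5=1.
Step 19. [r1c5∈{3}] r1c5 is down to just 3 ⇒ r1c5=3.
Step 20. [r4c2∈{4}] nothing but 4 survives at r4c2, so r4c2=4.
Step 21. [r4c4∈{3}] r4c4 has the single candidate 3, so r4c4=3.
Step 22. [r1c3∈{2}] r1c3 is down to just 2, so r1c3=2.
Step 23. [r6c6∈{3}] r6c6 has the single candidate 3 ⇒ r6c6=3.

Answer: 6 5 2 1 3 4 / 3 1 4 5 6 2 / 2 3 5 4 1 6 / 1 4 6 3 2 5 / 5 6 3 2 4 1 / 4 2 1 6 5 3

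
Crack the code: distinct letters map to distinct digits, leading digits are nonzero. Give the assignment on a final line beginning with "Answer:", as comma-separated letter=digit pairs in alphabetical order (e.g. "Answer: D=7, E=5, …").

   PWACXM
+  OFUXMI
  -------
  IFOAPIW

Step 1. [col 1: M + I ≡ W (mod 10)] no forcing yet in column 1 (carry-in 0); I=1 is free and consistent — try it, so I=1.
Step 2. [col 1: M + I ≡ W (mod 10)] several values work for M in column 1 (M + I ≡ W (mod 10), carry-in 0); try M=3. So M=3.
Step 3. [col 1: M + I ≡ W (mod 10)] in column 1 we have M+I≡W with carry-in 0; given M=3, I=1 and digits 1,3 already taken and all letters distinct, that pins W to 4, so W=4.
Step 4. [col 2: X + M ≡ I (mod 10)] from column 2 (M=3, I=1, carry-in 0, digits 1,3,4 already taken and all letters distinct): X must equal 8, so X=8.
Step 5. [col 3: C + X ≡ P (mod 10)] column 3 (C + X ≡ P (mod 10), carry-in 1) doesn't pin P yet; pick P=5 and continue, so P=5.
Step 6. [col 3: C + X ≡ P (mod 10)] column 3 reads C+X+carry(1)=P with X=8, P=5; with digits 1,3,4,5,8 already taken and all letters distinct, the only value for C is 6. So C=6.
Step 7. [col 4: A + U ≡ A (mod 10)] column 4 reads A+U+carry(1)=A with nothing yet; with digits 1,3,4,5,6,8 already taken and all letters distinct, the only value for U is 9 ⇒ U=9.
Step 8. [col 4: A + U ≡ A (mod 10)] no forcing yet in column 4 (carry-in 1); A=0 is free and consistent — try it ⇒ A=0.
Step 9. [col 5: W + F ≡ O (mod 10)] no forcing yet in column 5 (carry-in 1); O=7 is free and consistent — try it ⇒ O=7.
Step 10. [col 5: W + F ≡ O (mod 10)] in column 5 we have W+F≡O with carry-in 1; given W=4, O=7 and digits 0,1,3,4,5,6,7,8,9 already taken and all letters distinct, that pins F to 2 ⇒ F=2.

Answer: A=0, C=6, F=2, I=1, M=3, O=7, P=5, U=9, W=4, X=8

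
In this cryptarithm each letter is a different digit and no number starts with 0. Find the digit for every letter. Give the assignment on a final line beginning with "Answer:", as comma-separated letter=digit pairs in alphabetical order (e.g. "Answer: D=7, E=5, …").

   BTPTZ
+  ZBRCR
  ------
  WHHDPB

Step 1. [col 1: Z + R ≡ B (mod 10)] no forcing yet in column 1 (carry-in 0); R=5 is free and consistent — try it. So R=5.
Step 2. [col 1: Z + R ≡ B (mod 10)] no forcing yet in column 1 (carry-in 0); B=2 is free and consistent — try it ⇒ B=2.
Step 3. [col 1: Z + R ≡ B (mod 10)] in column 1 we have Z+R≡B with carry-in 0; given R=5, B=2 and digits 2,5 already taken and all letters distinct, that pins Z to 7 ⇒ Z=7.
Step 4. [col 2: T + C ≡ P (mod 10)] P=3 is one option consistent with column 2 (T + C ≡ P (mod 10), carry-in 1) — take it ⇒ P=3.
Step 5. [col 2: T + C ≡ P (mod 10)] several values work for T in column 2 (T + C ≡ P (mod 10), carry-in 1); try T=8 ⇒ T=8.
Step 6. [col 2: T + C ≡ P (mod 10)] from column 2 (T=8, P=3, carry-in 1, digits 2,3,5,7,8 already taken and all letters distinct): C must equal 4 ⇒ C=4.
Step 7. [W] adding two 5-digit numbers gives at most 5+1 digits, and here it does — W is that final carry and must be 1. So W=1.
Step 8. [col 3: P + R ≡ D (mod 10)] column 3: given P=3, R=5, carry-in 1, and digits 1,2,3,4,5,7,8 already taken and all letters distinct, P+R≡D (mod 10) forces D=9, so D=9.
Step 9. [col 4: T + B ≡ H (mod 10)] from column 4 (T=8, B=2, carry-in 0, digits 1,2,3,4,5,7,8,9 already taken and all letters distinct): H must equal 0 ⇒ H=0.

Answer: B=2, C=4, D=9, H=0, P=3, R=5, T=8, W=1, Z=7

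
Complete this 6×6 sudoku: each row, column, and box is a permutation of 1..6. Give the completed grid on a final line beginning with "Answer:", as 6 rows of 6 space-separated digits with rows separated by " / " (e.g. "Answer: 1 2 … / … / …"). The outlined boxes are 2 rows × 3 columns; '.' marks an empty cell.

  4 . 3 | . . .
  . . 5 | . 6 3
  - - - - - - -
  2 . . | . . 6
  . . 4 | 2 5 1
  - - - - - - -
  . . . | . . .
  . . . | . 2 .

Step 1. [r2c1∈{1}] r2c1 has the single candidate 1, so r2c1=1.
Step 2. [r1c2∈{2,6}] across row 1, 6 lands solely at r1c2 ⇒ r1c2=6.
Step 3. [r3c2∈{1,3,5}] in row 3, 5 fits only at r3c2 ⇒ r3c2=5.
Step 4. [r5c3∈{1,2,6}] in col 3, 2 fits only at r5c3. So r5c3=2.
Step 5. [r6c3∈{1,6}] across col 3, 6 lands solely at r6c3 ⇒ r6c3=6.
Step 6. [r5c4∈{1,3,4,5,6}] row 5 places 6 nowhere but r5c4, so r5c4=6.
Step 7. [r4c2∈{3}] r4c2's peers cover all but 3, so r4c2=3.
Step 8. [r2c4∈{4}] nothing but 4 survives at r2c4 ⇒ r2c4=4.
Step 9. [r1c5∈{1}] r1c5 has the single candidate 1. So r1c5=1.
Step 10. [r6c4∈{1,3,5}] in col 4, 1 fits only at r6c4. So r6c4=1.
Step 11. [r5c5∈{3,4}] r5c5 is the only open cell in box 6 admitting 3 ⇒ r5c5=3.
Step 12. [r6c2∈{4}] nothing but 4 survives at r6c2 ⇒ r6c2=4.
Step 13. [r6c6∈{5}] r6c6 is down to just 5, so r6c6=5.
Step 14. [r5c1∈{5}] only 5 remains possible at r5c1. So r5c1=5.
Step 15. [r6c1∈{3}] r6c1 is down to just 3, so r6c1=3.
Step 16. [r5c6∈{4}] only 4 remains possible at r5c6, so r5c6=4.
Step 17. [r1c6∈{2}] only 2 remains possible at r1c6. So r1c6=2.
Step 18. [r3c4∈{3}] r3c4's peers cover all but 3. So r3c4=3.
Step 19. [r4c1∈{6}] nothing but 6 survives at r4c1, so r4c1=6.
Step 20. [r3c3∈{1}] nothing but 1 survives at r3c3 ⇒ r3c3=1.
Step 21. [r5c2∈{1}] only 1 remains possible at r5c2, so r5c2=1.
Step 22. [r1c4∈{5}] only 5 remains possible at r1c4 ⇒ r1c4=5.
Step 23. [r2c2∈{2}] r2c2 has the single candidate 2. So r2c2=2.
Step 24. [r3c5∈{4}] only 4 remains possible at r3c5. So r3c5=4.

Answer: 4 6 3 5 1 2 / 1 2 5 4 6 3 / 2 5 1 3 4 6 / 6 3 4 2 5 1 / 5 1 2 6 3 4 / 3 4 6 1 2 5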